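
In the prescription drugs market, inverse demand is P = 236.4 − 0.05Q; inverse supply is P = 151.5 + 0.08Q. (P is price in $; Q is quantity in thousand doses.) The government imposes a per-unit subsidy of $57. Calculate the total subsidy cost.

Competitive equilibrium: 236.4 − 0.05Q = 151.5 + 0.08Q → Q* = 653.0769, P* = 203.7462.
The subsidy lowers effective supply by 57: P = 94.5 + 0.08Q.
New quantity: 236.4 − 0.05Q = 94.5 + 0.08Q → Q' = 1091.5385.
Total subsidy cost = 57 × 1091.5385 = $62217.69 thousand.

$62217.69 thousand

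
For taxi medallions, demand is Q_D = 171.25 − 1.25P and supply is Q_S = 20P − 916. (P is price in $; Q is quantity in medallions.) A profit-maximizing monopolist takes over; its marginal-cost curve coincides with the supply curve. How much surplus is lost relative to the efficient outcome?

$1150.15

In inverse form: demand P = 137 − 0.8Q, supply P = 45.8 + 0.05Q.
Competitive equilibrium: 137 − 0.8Q = 45.8 + 0.05Q → Q* = 107.2941, P* = 51.1647.
Marginal revenue: MR = 137 − 1.6Q. Set MR = MC: 137 − 1.6Q = 45.8 + 0.05Q → Q_m = 55.2727.
Price P_m = 137 − 0.8·55.2727 = 92.7818; MC(Q_m) = 45.8 + 0.05·55.2727 = 48.5636.
Competitive Q* = 107.2941, so ΔQ = 52.0214; wedge = 92.7818 − 48.5636 = 44.2182.
DWL = ½ × 52.0214 × 44.2182 = $1150.15.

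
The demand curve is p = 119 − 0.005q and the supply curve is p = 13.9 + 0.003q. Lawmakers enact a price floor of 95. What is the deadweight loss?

278055.625

Competitive equilibrium: 119 − 0.005q = 13.9 + 0.003q → q* = 13137.5, p* = 53.3125.
At the floor p = 95, quantity demanded = (119 − 95)/0.005 = 4800.
Sellers' marginal cost at q' = 4800: 13.9 + 0.003·4800 = 28.3.
Δq = 13137.5 − 4800 = 8337.5; wedge = 95 − 28.3 = 66.7.
DWL = ½ × 8337.5 × 66.7 = 278055.625.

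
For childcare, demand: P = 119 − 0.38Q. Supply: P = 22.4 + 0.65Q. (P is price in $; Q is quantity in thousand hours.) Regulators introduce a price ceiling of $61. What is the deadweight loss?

$609.49 thousand

Competitive equilibrium: 119 − 0.38Q = 22.4 + 0.65Q → Q* = 93.7864, P* = 83.3612.
At the ceiling P = 61, quantity supplied = (61 − 22.4)/0.65 = 59.3846.
Willingness to pay at Q' = 59.3846: 119 − 0.38·59.3846 = 96.4339.
ΔQ = 93.7864 − 59.3846 = 34.4018; wedge = 96.4339 − 61 = 35.4339.
The triangle = ½ × 34.4018 × 35.4339 = $609.49 thousand.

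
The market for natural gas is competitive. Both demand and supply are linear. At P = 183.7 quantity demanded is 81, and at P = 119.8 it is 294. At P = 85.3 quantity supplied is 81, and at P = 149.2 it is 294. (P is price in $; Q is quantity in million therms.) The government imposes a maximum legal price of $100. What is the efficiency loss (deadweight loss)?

$3967.50 million

Demand slope = (119.8 − 183.7)/(294 − 81) = −0.3, so P = 208 − 0.3Q.
Supply slope = (149.2 − 85.3)/(294 − 81) = 0.3, so P = 61 + 0.3Q.
Competitive equilibrium: 208 − 0.3Q = 61 + 0.3Q → Q* = 245, P* = 134.5.
At the ceiling P = 100, quantity supplied = (100 − 61)/0.3 = 130.
Willingness to pay at Q' = 130: 208 − 0.3·130 = 169.
ΔQ = 245 − 130 = 115; wedge = 169 − 100 = 69.
Welfare loss = ½ × 115 × 69 = $3967.50 million.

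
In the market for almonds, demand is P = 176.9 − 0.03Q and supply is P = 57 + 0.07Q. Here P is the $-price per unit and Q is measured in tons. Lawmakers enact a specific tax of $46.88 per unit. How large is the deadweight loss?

$10988.672

Competitive equilibrium: 176.9 − 0.03Q = 57 + 0.07Q → Q* = 1199, P* = 140.93.
With the tax, the buyer price exceeds the seller price by 46.88: (176.9 − 0.03Q) − (57 + 0.07Q) = 46.88 → Q' = 730.2.
ΔQ = 1199 − 730.2 = 468.8; the wedge equals the tax, 46.88.
DWL = ½ × 468.8 × 46.88 = $10988.672.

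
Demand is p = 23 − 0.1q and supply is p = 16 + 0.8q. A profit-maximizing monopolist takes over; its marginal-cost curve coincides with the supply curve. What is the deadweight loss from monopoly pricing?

0.27

Competitive equilibrium: 23 − 0.1q = 16 + 0.8q → q* = 7.7778, p* = 22.2222.
Marginal revenue: MR = 23 − 0.2q. Set MR = MC: 23 − 0.2q = 16 + 0.8q → q_m = 7.
Price p_m = 23 − 0.1·7 = 22.3; MC(q_m) = 16 + 0.8·7 = 21.6.
Competitive q* = 7.7778, so Δq = 0.7778; wedge = 22.3 − 21.6 = 0.7.
DWL = ½ × 0.7778 × 0.7 = 0.27.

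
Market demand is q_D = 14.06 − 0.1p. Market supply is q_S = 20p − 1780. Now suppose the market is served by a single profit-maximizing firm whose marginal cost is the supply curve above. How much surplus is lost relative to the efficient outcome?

32.95

In inverse form: demand p = 140.6 − 10q, supply p = 89 + 0.05q.
Competitive equilibrium: 140.6 − 10q = 89 + 0.05q → q* = 5.1343, p* = 89.2567.
Marginal revenue: MR = 140.6 − 20q. Set MR = MC: 140.6 − 20q = 89 + 0.05q → q_m = 2.5736.
Price p_m = 140.6 − 10·2.5736 = 114.864; MC(q_m) = 89 + 0.05·2.5736 = 89.1287.
Competitive q* = 5.1343, so Δq = 2.5607; wedge = 114.864 − 89.1287 = 25.7353.
The triangle = ½ × 2.5607 × 25.7353 = 32.95.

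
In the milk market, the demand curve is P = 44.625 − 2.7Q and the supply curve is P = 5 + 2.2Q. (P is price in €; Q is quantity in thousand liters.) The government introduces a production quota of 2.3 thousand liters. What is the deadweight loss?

€82.04 thousand

Competitive equilibrium: 44.625 − 2.7Q = 5 + 2.2Q → Q* = 8.0867, P* = 22.7908.
At Q = 2.3: demand price = 44.625 − 2.7·2.3 = 38.415; supply price = 5 + 2.2·2.3 = 10.06.
ΔQ = 8.0867 − 2.3 = 5.7867; wedge = 38.415 − 10.06 = 28.355.
Welfare loss = ½ × 5.7867 × 28.355 = €82.04 thousand.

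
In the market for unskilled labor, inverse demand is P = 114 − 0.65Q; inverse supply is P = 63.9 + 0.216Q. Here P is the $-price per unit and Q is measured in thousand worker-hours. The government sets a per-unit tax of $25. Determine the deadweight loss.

Competitive equilibrium: 114 − 0.65Q = 63.9 + 0.216Q → Q* = 57.85219, P* = 76.39607.
With the tax, the buyer price exceeds the seller price by 25: (114 − 0.65Q) − (63.9 + 0.216Q) = 25 → Q' = 28.98383.
ΔQ = 57.85219 − 28.98383 = 28.86836; the wedge equals the tax, 25.
DWL = ½ × 28.86836 × 25 = $360.85 thousand.

$360.85 thousand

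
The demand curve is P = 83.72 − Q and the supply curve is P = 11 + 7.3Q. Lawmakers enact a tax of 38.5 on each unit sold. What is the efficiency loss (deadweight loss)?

Competitive equilibrium: 83.72 − Q = 11 + 7.3Q → Q* = 8.7614, P* = 74.9586.
With the tax, the buyer price exceeds the seller price by 38.5: (83.72 − Q) − (11 + 7.3Q) = 38.5 → Q' = 4.1229.
ΔQ = 8.7614 − 4.1229 = 4.6385; the wedge equals the tax, 38.5.
Deadweight loss = ½ × 4.6385 × 38.5 = 89.29.

89.29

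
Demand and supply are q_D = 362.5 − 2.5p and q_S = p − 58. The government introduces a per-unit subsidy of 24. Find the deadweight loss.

In inverse form: demand p = 145 − 0.4q, supply p = 58 + q.
Competitive equilibrium: 145 − 0.4q = 58 + q → q* = 62.1429, p* = 120.1429.
The subsidy lowers effective supply by 24: p = 34 + q.
New quantity: 145 − 0.4q = 34 + q → q' = 79.2857.
Overproduction Δq = 79.2857 − 62.1429 = 17.1428; wedge = subsidy = 24.
Deadweight loss = ½ × 17.1428 × 24 = 205.71.

205.71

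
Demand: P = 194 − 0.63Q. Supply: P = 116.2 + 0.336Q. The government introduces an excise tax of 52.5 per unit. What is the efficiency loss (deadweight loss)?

1426.63

Competitive equilibrium: 194 − 0.63Q = 116.2 + 0.336Q → Q* = 80.5383, P* = 143.2609.
With the tax, the buyer price exceeds the seller price by 52.5: (194 − 0.63Q) − (116.2 + 0.336Q) = 52.5 → Q' = 26.1905.
ΔQ = 80.5383 − 26.1905 = 54.3478; the wedge equals the tax, 52.5.
The triangle = ½ × 54.3478 × 52.5 = 1426.63.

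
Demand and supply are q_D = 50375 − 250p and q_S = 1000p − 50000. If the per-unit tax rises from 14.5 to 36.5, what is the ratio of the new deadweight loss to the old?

In inverse form: demand p = 201.5 − 0.004q, supply p = 50 + 0.001q.
Competitive equilibrium: 201.5 − 0.004q = 50 + 0.001q → q* = 30300, p* = 80.3.
For a per-unit tax t: Δq = t/0.005, so DWL = ½·t·(t/0.005) = t²/0.01.
At t = 14.5: DWL = 21025. At t = 36.5: DWL = 133225.
Ratio = (36.5/14.5)² = 6.337.

6.337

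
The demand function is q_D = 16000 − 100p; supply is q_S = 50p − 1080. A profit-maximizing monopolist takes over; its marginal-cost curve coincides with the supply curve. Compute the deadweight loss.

In inverse form: demand p = 160 − 0.01q, supply p = 21.6 + 0.02q.
Competitive equilibrium: 160 − 0.01q = 21.6 + 0.02q → q* = 4613.3333, p* = 113.8667.
Marginal revenue: MR = 160 − 0.02q. Set MR = MC: 160 − 0.02q = 21.6 + 0.02q → q_m = 3460.
Price p_m = 160 − 0.01·3460 = 125.4; MC(q_m) = 21.6 + 0.02·3460 = 90.8.
Competitive q* = 4613.3333, so Δq = 1153.3333; wedge = 125.4 − 90.8 = 34.6.
The triangle = ½ × 1153.3333 × 34.6 = 19952.67.

19952.67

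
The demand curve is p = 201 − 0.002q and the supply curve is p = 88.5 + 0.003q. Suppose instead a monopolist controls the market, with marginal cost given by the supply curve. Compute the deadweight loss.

Competitive equilibrium: 201 − 0.002q = 88.5 + 0.003q → q* = 22500, p* = 156.
Marginal revenue: MR = 201 − 0.004q. Set MR = MC: 201 − 0.004q = 88.5 + 0.003q → q_m = 16071.428571.
Price p_m = 201 − 0.002·16071.428571 = 168.857143; MC(q_m) = 88.5 + 0.003·16071.428571 = 136.714286.
Competitive q* = 22500, so Δq = 6428.571429; wedge = 168.857143 − 136.714286 = 32.142857.
DWL = ½ × 6428.571429 × 32.142857 = 103316.33.

103316.33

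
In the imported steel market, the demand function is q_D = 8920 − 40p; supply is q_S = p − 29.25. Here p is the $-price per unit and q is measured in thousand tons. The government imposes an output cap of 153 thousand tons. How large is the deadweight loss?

$665.10 thousand

In inverse form: demand p = 223 − 0.025q, supply p = 29.25 + q.
Competitive equilibrium: 223 − 0.025q = 29.25 + q → q* = 189.0244, p* = 218.2744.
At q = 153: demand price = 223 − 0.025·153 = 219.175; supply price = 29.25 + 1·153 = 182.25.
Δq = 189.0244 − 153 = 36.0244; wedge = 219.175 − 182.25 = 36.925.
DWL = ½ × 36.0244 × 36.925 = $665.10 thousand.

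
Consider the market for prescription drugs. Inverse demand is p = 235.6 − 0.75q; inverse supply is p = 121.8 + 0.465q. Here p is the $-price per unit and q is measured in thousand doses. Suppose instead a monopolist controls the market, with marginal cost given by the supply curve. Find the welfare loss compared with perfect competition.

$776.38 thousand

Competitive equilibrium: 235.6 − 0.75q = 121.8 + 0.465q → q* = 93.6626, p* = 165.3531.
Marginal revenue: MR = 235.6 − 1.5q. Set MR = MC: 235.6 − 1.5q = 121.8 + 0.465q → q_m = 57.9135.
Price p_m = 235.6 − 0.75·57.9135 = 192.1649; MC(q_m) = 121.8 + 0.465·57.9135 = 148.7298.
Competitive q* = 93.6626, so Δq = 35.7491; wedge = 192.1649 − 148.7298 = 43.4351.
DWL = ½ × 35.7491 × 43.4351 = $776.38 thousand.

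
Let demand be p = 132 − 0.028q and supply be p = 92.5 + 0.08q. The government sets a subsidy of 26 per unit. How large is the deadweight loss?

Competitive equilibrium: 132 − 0.028q = 92.5 + 0.08q → q* = 365.7407, p* = 121.7593.
The subsidy lowers effective supply by 26: p = 66.5 + 0.08q.
New quantity: 132 − 0.028q = 66.5 + 0.08q → q' = 606.4815.
Overproduction Δq = 606.4815 − 365.7407 = 240.7408; wedge = subsidy = 26.
DWL = ½ × 240.7408 × 26 = 3129.63.

3129.63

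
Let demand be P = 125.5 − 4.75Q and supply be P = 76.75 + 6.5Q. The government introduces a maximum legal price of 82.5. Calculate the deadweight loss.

Competitive equilibrium: 125.5 − 4.75Q = 76.75 + 6.5Q → Q* = 4.3333, P* = 104.9167.
At the ceiling P = 82.5, quantity supplied = (82.5 − 76.75)/6.5 = 0.8846.
Willingness to pay at Q' = 0.8846: 125.5 − 4.75·0.8846 = 121.2982.
ΔQ = 4.3333 − 0.8846 = 3.4487; wedge = 121.2982 − 82.5 = 38.7982.
The triangle = ½ × 3.4487 × 38.7982 = 66.90.

66.90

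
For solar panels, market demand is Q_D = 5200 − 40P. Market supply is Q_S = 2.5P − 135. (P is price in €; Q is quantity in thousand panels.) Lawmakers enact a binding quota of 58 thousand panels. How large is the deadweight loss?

In inverse form: demand P = 130 − 0.025Q, supply P = 54 + 0.4Q.
Competitive equilibrium: 130 − 0.025Q = 54 + 0.4Q → Q* = 178.8235, P* = 125.5294.
At Q = 58: demand price = 130 − 0.025·58 = 128.55; supply price = 54 + 0.4·58 = 77.2.
ΔQ = 178.8235 − 58 = 120.8235; wedge = 128.55 − 77.2 = 51.35.
Welfare loss = ½ × 120.8235 × 51.35 = €3102.14 thousand.

€3102.14 thousand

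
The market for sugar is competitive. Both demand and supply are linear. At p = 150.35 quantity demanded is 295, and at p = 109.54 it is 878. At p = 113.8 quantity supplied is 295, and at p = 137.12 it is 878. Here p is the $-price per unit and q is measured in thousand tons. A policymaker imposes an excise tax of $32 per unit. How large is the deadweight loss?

$4654.55 thousand

Demand slope = (109.54 − 150.35)/(878 − 295) = −0.07, so p = 171 − 0.07q.
Supply slope = (137.12 − 113.8)/(878 − 295) = 0.04, so p = 102 + 0.04q.
Competitive equilibrium: 171 − 0.07q = 102 + 0.04q → q* = 627.2727, p* = 127.0909.
With the tax, the buyer price exceeds the seller price by 32: (171 − 0.07q) − (102 + 0.04q) = 32 → q' = 336.3636.
Δq = 627.2727 − 336.3636 = 290.9091; the wedge equals the tax, 32.
DWL = ½ × 290.9091 × 32 = $4654.55 thousand.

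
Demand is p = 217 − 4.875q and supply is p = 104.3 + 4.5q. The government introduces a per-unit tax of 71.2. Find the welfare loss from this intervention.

270.37

Competitive equilibrium: 217 − 4.875q = 104.3 + 4.5q → q* = 12.0213, p* = 158.396.
With the tax, the buyer price exceeds the seller price by 71.2: (217 − 4.875q) − (104.3 + 4.5q) = 71.2 → q' = 4.4267.
Δq = 12.0213 − 4.4267 = 7.5946; the wedge equals the tax, 71.2.
The triangle = ½ × 7.5946 × 71.2 = 270.37.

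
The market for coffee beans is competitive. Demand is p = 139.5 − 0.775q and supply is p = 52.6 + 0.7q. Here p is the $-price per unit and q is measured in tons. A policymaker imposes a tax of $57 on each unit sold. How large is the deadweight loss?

Competitive equilibrium: 139.5 − 0.775q = 52.6 + 0.7q → q* = 58.9153, p* = 93.8407.
With the tax, the buyer price exceeds the seller price by 57: (139.5 − 0.775q) − (52.6 + 0.7q) = 57 → q' = 20.2712.
Δq = 58.9153 − 20.2712 = 38.6441; the wedge equals the tax, 57.
Deadweight loss = ½ × 38.6441 × 57 = $1101.36.

$1101.36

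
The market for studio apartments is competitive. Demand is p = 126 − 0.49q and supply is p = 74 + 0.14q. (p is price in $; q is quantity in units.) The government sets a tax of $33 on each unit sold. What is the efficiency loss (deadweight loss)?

$864.29

Competitive equilibrium: 126 − 0.49q = 74 + 0.14q → q* = 82.5397, p* = 85.5556.
With the tax, the buyer price exceeds the seller price by 33: (126 − 0.49q) − (74 + 0.14q) = 33 → q' = 30.1587.
Δq = 82.5397 − 30.1587 = 52.381; the wedge equals the tax, 33.
Deadweight loss = ½ × 52.381 × 33 = $864.29.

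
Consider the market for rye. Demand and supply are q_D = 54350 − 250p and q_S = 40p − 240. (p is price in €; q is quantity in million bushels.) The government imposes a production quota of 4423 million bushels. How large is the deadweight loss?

€119156.82 million

In inverse form: demand p = 217.4 − 0.004q, supply p = 6 + 0.025q.
Competitive equilibrium: 217.4 − 0.004q = 6 + 0.025q → q* = 7289.6552, p* = 188.2414.
At q = 4423: demand price = 217.4 − 0.004·4423 = 199.708; supply price = 6 + 0.025·4423 = 116.575.
Δq = 7289.6552 − 4423 = 2866.6552; wedge = 199.708 − 116.575 = 83.133.
The triangle = ½ × 2866.6552 × 83.133 = €119156.82 million.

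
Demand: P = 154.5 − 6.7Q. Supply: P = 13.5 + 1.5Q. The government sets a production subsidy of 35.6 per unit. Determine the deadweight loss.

77.28

Competitive equilibrium: 154.5 − 6.7Q = 13.5 + 1.5Q → Q* = 17.1951, P* = 39.2927.
The subsidy lowers effective supply by 35.6: P = 1.5Q − 22.1.
New quantity: 154.5 − 6.7Q = 1.5Q − 22.1 → Q' = 21.5366.
Overproduction ΔQ = 21.5366 − 17.1951 = 4.3415; wedge = subsidy = 35.6.
Welfare loss = ½ × 4.3415 × 35.6 = 77.28.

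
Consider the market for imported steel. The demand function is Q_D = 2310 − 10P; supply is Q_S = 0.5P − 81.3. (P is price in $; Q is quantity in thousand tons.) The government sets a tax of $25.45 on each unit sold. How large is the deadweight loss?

In inverse form: demand P = 231 − 0.1Q, supply P = 162.6 + 2Q.
Competitive equilibrium: 231 − 0.1Q = 162.6 + 2Q → Q* = 32.5714, P* = 227.7429.
With the tax, the buyer price exceeds the seller price by 25.45: (231 − 0.1Q) − (162.6 + 2Q) = 25.45 → Q' = 20.4524.
ΔQ = 32.5714 − 20.4524 = 12.119; the wedge equals the tax, 25.45.
Deadweight loss = ½ × 12.119 × 25.45 = $154.21 thousand.

$154.21 thousand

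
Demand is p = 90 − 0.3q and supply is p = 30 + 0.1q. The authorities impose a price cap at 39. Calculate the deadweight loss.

Competitive equilibrium: 90 − 0.3q = 30 + 0.1q → q* = 150, p* = 45.
At the ceiling p = 39, quantity supplied = (39 − 30)/0.1 = 90.
Willingness to pay at q' = 90: 90 − 0.3·90 = 63.
Δq = 150 − 90 = 60; wedge = 63 − 39 = 24.
DWL = ½ × 60 × 24 = 720.

720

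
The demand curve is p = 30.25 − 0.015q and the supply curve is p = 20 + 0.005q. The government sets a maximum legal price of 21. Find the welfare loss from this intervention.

976.56

Competitive equilibrium: 30.25 − 0.015q = 20 + 0.005q → q* = 512.5, p* = 22.5625.
At the ceiling p = 21, quantity supplied = (21 − 20)/0.005 = 200.
Willingness to pay at q' = 200: 30.25 − 0.015·200 = 27.25.
Δq = 512.5 − 200 = 312.5; wedge = 27.25 − 21 = 6.25.
Deadweight loss = ½ × 312.5 × 6.25 = 976.56.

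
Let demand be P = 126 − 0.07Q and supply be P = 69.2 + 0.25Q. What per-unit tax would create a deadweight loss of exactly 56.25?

Competitive equilibrium: 126 − 0.07Q = 69.2 + 0.25Q → Q* = 177.5, P* = 113.575.
A tax t gives ΔQ = t/0.32 and wedge t, so DWL = t²/0.64.
t²/0.64 = 56.25 → t² = 36 → t = 6.

6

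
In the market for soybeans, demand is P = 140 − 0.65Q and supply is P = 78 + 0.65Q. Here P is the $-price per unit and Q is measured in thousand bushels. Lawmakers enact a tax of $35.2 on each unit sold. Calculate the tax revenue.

Competitive equilibrium: 140 − 0.65Q = 78 + 0.65Q → Q* = 47.6923, P* = 109.
With the tax, the buyer price exceeds the seller price by 35.2: (140 − 0.65Q) − (78 + 0.65Q) = 35.2 → Q' = 20.6154.
Tax revenue = 35.2 × 20.6154 = $725.66 thousand.

$725.66 thousand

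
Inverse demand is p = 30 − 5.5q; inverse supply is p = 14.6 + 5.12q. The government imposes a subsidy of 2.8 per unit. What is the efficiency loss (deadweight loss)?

Competitive equilibrium: 30 − 5.5q = 14.6 + 5.12q → q* = 1.4501, p* = 22.0245.
The subsidy lowers effective supply by 2.8: p = 11.8 + 5.12q.
New quantity: 30 − 5.5q = 11.8 + 5.12q → q' = 1.7137.
Overproduction Δq = 1.7137 − 1.4501 = 0.2636; wedge = subsidy = 2.8.
The triangle = ½ × 0.2636 × 2.8 = 0.37.

0.37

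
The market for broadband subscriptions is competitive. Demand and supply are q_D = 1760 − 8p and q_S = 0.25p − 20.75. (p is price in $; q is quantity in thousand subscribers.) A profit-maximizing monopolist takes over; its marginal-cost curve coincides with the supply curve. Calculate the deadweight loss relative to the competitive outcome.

In inverse form: demand p = 220 − 0.125q, supply p = 83 + 4q.
Competitive equilibrium: 220 − 0.125q = 83 + 4q → q* = 33.2121, p* = 215.8485.
Marginal revenue: MR = 220 − 0.25q. Set MR = MC: 220 − 0.25q = 83 + 4q → q_m = 32.2353.
Price p_m = 220 − 0.125·32.2353 = 215.9706; MC(q_m) = 83 + 4·32.2353 = 211.9412.
Competitive q* = 33.2121, so Δq = 0.9768; wedge = 215.9706 − 211.9412 = 4.0294.
DWL = ½ × 0.9768 × 4.0294 = $1.97 thousand.

$1.97 thousand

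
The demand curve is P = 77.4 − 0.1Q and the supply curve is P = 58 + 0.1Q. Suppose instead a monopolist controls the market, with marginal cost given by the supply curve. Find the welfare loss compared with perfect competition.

Competitive equilibrium: 77.4 − 0.1Q = 58 + 0.1Q → Q* = 97, P* = 67.7.
Marginal revenue: MR = 77.4 − 0.2Q. Set MR = MC: 77.4 − 0.2Q = 58 + 0.1Q → Q_m = 64.6667.
Price P_m = 77.4 − 0.1·64.6667 = 70.9333; MC(Q_m) = 58 + 0.1·64.6667 = 64.4667.
Competitive Q* = 97, so ΔQ = 32.3333; wedge = 70.9333 − 64.4667 = 6.4666.
Welfare loss = ½ × 32.3333 × 6.4666 = 104.54.

104.54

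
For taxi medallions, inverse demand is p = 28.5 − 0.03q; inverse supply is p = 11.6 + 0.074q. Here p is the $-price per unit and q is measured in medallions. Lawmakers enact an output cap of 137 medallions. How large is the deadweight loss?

Competitive equilibrium: 28.5 − 0.03q = 11.6 + 0.074q → q* = 162.5, p* = 23.625.
At q = 137: demand price = 28.5 − 0.03·137 = 24.39; supply price = 11.6 + 0.074·137 = 21.738.
Δq = 162.5 − 137 = 25.5; wedge = 24.39 − 21.738 = 2.652.
Welfare loss = ½ × 25.5 × 2.652 = $33.813.

$33.813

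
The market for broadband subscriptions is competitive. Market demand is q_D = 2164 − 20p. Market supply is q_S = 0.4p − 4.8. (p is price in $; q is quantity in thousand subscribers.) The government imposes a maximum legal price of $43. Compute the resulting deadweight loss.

In inverse form: demand p = 108.2 − 0.05q, supply p = 12 + 2.5q.
Competitive equilibrium: 108.2 − 0.05q = 12 + 2.5q → q* = 37.7255, p* = 106.3137.
At the ceiling p = 43, quantity supplied = (43 − 12)/2.5 = 12.4.
Willingness to pay at q' = 12.4: 108.2 − 0.05·12.4 = 107.58.
Δq = 37.7255 − 12.4 = 25.3255; wedge = 107.58 − 43 = 64.58.
Welfare loss = ½ × 25.3255 × 64.58 = $817.76 thousand.

$817.76 thousand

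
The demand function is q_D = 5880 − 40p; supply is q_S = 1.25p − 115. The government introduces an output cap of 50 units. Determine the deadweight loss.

In inverse form: demand p = 147 − 0.025q, supply p = 92 + 0.8q.
Competitive equilibrium: 147 − 0.025q = 92 + 0.8q → q* = 66.6667, p* = 145.3333.
At q = 50: demand price = 147 − 0.025·50 = 145.75; supply price = 92 + 0.8·50 = 132.
Δq = 66.6667 − 50 = 16.6667; wedge = 145.75 − 132 = 13.75.
The triangle = ½ × 16.6667 × 13.75 = 114.58.

114.58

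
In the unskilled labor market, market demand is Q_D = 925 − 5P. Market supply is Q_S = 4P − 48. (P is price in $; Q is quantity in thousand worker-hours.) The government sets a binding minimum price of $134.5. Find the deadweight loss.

$3917.10 thousand

In inverse form: demand P = 185 − 0.2Q, supply P = 12 + 0.25Q.
Competitive equilibrium: 185 − 0.2Q = 12 + 0.25Q → Q* = 384.4444, P* = 108.1111.
At the floor P = 134.5, quantity demanded = (185 − 134.5)/0.2 = 252.5.
Sellers' marginal cost at Q' = 252.5: 12 + 0.25·252.5 = 75.125.
ΔQ = 384.4444 − 252.5 = 131.9444; wedge = 134.5 − 75.125 = 59.375.
Deadweight loss = ½ × 131.9444 × 59.375 = $3917.10 thousand.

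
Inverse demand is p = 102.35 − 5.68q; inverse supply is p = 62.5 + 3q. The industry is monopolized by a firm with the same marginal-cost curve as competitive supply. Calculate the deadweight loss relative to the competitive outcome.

Competitive equilibrium: 102.35 − 5.68q = 62.5 + 3q → q* = 4.591, p* = 76.273.
Marginal revenue: MR = 102.35 − 11.36q. Set MR = MC: 102.35 − 11.36q = 62.5 + 3q → q_m = 2.7751.
Price p_m = 102.35 − 5.68·2.7751 = 86.5874; MC(q_m) = 62.5 + 3·2.7751 = 70.8253.
Competitive q* = 4.591, so Δq = 1.8159; wedge = 86.5874 − 70.8253 = 15.7621.
Welfare loss = ½ × 1.8159 × 15.7621 = 14.31.

14.31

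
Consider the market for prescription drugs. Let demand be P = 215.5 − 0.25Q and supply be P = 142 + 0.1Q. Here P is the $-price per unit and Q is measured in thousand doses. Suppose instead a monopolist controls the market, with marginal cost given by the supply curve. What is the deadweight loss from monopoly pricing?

$1339.84 thousand

Competitive equilibrium: 215.5 − 0.25Q = 142 + 0.1Q → Q* = 210, P* = 163.
Marginal revenue: MR = 215.5 − 0.5Q. Set MR = MC: 215.5 − 0.5Q = 142 + 0.1Q → Q_m = 122.5.
Price P_m = 215.5 − 0.25·122.5 = 184.875; MC(Q_m) = 142 + 0.1·122.5 = 154.25.
Competitive Q* = 210, so ΔQ = 87.5; wedge = 184.875 − 154.25 = 30.625.
DWL = ½ × 87.5 × 30.625 = $1339.84 thousand.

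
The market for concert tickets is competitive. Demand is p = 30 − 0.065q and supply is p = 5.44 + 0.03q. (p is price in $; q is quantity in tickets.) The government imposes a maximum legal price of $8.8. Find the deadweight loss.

$1019.82

Competitive equilibrium: 30 − 0.065q = 5.44 + 0.03q → q* = 258.5263, p* = 13.1958.
At the ceiling p = 8.8, quantity supplied = (8.8 − 5.44)/0.03 = 112.
Willingness to pay at q' = 112: 30 − 0.065·112 = 22.72.
Δq = 258.5263 − 112 = 146.5263; wedge = 22.72 − 8.8 = 13.92.
DWL = ½ × 146.5263 × 13.92 = $1019.82.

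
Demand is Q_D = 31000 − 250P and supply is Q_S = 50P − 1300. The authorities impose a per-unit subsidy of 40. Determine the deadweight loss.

In inverse form: demand P = 124 − 0.004Q, supply P = 26 + 0.02Q.
Competitive equilibrium: 124 − 0.004Q = 26 + 0.02Q → Q* = 4083.3333, P* = 107.6667.
The subsidy lowers effective supply by 40: P = 0.02Q − 14.
New quantity: 124 − 0.004Q = 0.02Q − 14 → Q' = 5750.
Overproduction ΔQ = 5750 − 4083.3333 = 1666.6667; wedge = subsidy = 40.
Welfare loss = ½ × 1666.6667 × 40 = 33333.33.

33333.33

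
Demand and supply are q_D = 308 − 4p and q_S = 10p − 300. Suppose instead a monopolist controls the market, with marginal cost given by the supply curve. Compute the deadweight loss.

In inverse form: demand p = 77 − 0.25q, supply p = 30 + 0.1q.
Competitive equilibrium: 77 − 0.25q = 30 + 0.1q → q* = 134.2857, p* = 43.4286.
Marginal revenue: MR = 77 − 0.5q. Set MR = MC: 77 − 0.5q = 30 + 0.1q → q_m = 78.3333.
Price p_m = 77 − 0.25·78.3333 = 57.4167; MC(q_m) = 30 + 0.1·78.3333 = 37.8333.
Competitive q* = 134.2857, so Δq = 55.9524; wedge = 57.4167 − 37.8333 = 19.5834.
Welfare loss = ½ × 55.9524 × 19.5834 = 547.87.

547.87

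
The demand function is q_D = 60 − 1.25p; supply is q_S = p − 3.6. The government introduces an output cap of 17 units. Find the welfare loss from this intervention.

52.90

In inverse form: demand p = 48 − 0.8q, supply p = 3.6 + q.
Competitive equilibrium: 48 − 0.8q = 3.6 + q → q* = 24.6667, p* = 28.2667.
At q = 17: demand price = 48 − 0.8·17 = 34.4; supply price = 3.6 + 1·17 = 20.6.
Δq = 24.6667 − 17 = 7.6667; wedge = 34.4 − 20.6 = 13.8.
The triangle = ½ × 7.6667 × 13.8 = 52.90.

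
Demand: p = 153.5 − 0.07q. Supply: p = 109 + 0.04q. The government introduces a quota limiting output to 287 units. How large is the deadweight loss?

Competitive equilibrium: 153.5 − 0.07q = 109 + 0.04q → q* = 404.5455, p* = 125.1818.
At q = 287: demand price = 153.5 − 0.07·287 = 133.41; supply price = 109 + 0.04·287 = 120.48.
Δq = 404.5455 − 287 = 117.5455; wedge = 133.41 − 120.48 = 12.93.
Welfare loss = ½ × 117.5455 × 12.93 = 759.93.

759.93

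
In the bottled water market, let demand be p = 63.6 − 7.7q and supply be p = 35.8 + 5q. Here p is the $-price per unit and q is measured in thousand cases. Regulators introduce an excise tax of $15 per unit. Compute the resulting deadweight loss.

Competitive equilibrium: 63.6 − 7.7q = 35.8 + 5q → q* = 2.189, p* = 46.7449.
With the tax, the buyer price exceeds the seller price by 15: (63.6 − 7.7q) − (35.8 + 5q) = 15 → q' = 1.0079.
Δq = 2.189 − 1.0079 = 1.1811; the wedge equals the tax, 15.
DWL = ½ × 1.1811 × 15 = $8.86 thousand.

$8.86 thousand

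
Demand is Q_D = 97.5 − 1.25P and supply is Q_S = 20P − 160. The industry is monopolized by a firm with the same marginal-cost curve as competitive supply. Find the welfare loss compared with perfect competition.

677.58

In inverse form: demand P = 78 − 0.8Q, supply P = 8 + 0.05Q.
Competitive equilibrium: 78 − 0.8Q = 8 + 0.05Q → Q* = 82.3529, P* = 12.1176.
Marginal revenue: MR = 78 − 1.6Q. Set MR = MC: 78 − 1.6Q = 8 + 0.05Q → Q_m = 42.4242.
Price P_m = 78 − 0.8·42.4242 = 44.0606; MC(Q_m) = 8 + 0.05·42.4242 = 10.1212.
Competitive Q* = 82.3529, so ΔQ = 39.9287; wedge = 44.0606 − 10.1212 = 33.9394.
Welfare loss = ½ × 39.9287 × 33.9394 = 677.58.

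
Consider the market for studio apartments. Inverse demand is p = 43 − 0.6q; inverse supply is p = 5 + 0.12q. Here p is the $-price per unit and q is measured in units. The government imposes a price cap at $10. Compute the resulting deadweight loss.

$44.44

Competitive equilibrium: 43 − 0.6q = 5 + 0.12q → q* = 52.7778, p* = 11.3333.
At the ceiling p = 10, quantity supplied = (10 − 5)/0.12 = 41.6667.
Willingness to pay at q' = 41.6667: 43 − 0.6·41.6667 = 18.
Δq = 52.7778 − 41.6667 = 11.1111; wedge = 18 − 10 = 8.
DWL = ½ × 11.1111 × 8 = $44.44.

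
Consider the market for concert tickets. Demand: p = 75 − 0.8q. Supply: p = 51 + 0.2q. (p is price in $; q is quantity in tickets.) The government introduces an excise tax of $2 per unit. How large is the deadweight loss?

$2

Competitive equilibrium: 75 − 0.8q = 51 + 0.2q → q* = 24, p* = 55.8.
With the tax, the buyer price exceeds the seller price by 2: (75 − 0.8q) − (51 + 0.2q) = 2 → q' = 22.
Δq = 24 − 22 = 2; the wedge equals the tax, 2.
Welfare loss = ½ × 2 × 2 = $2.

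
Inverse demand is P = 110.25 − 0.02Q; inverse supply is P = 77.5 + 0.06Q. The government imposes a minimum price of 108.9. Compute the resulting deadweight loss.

Competitive equilibrium: 110.25 − 0.02Q = 77.5 + 0.06Q → Q* = 409.375, P* = 102.0625.
At the floor P = 108.9, quantity demanded = (110.25 − 108.9)/0.02 = 67.5.
Sellers' marginal cost at Q' = 67.5: 77.5 + 0.06·67.5 = 81.55.
ΔQ = 409.375 − 67.5 = 341.875; wedge = 108.9 − 81.55 = 27.35.
DWL = ½ × 341.875 × 27.35 = 4675.14.

4675.14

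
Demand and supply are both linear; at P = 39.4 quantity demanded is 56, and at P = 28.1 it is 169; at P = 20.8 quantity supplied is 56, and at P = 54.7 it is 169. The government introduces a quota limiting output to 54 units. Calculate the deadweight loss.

Demand slope = (28.1 − 39.4)/(169 − 56) = −0.1, so P = 45 − 0.1Q.
Supply slope = (54.7 − 20.8)/(169 − 56) = 0.3, so P = 4 + 0.3Q.
Competitive equilibrium: 45 − 0.1Q = 4 + 0.3Q → Q* = 102.5, P* = 34.75.
At Q = 54: demand price = 45 − 0.1·54 = 39.6; supply price = 4 + 0.3·54 = 20.2.
ΔQ = 102.5 − 54 = 48.5; wedge = 39.6 − 20.2 = 19.4.
Welfare loss = ½ × 48.5 × 19.4 = 470.45.

470.45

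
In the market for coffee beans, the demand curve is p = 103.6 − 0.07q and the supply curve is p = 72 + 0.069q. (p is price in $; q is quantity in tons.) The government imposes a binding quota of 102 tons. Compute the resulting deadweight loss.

$1091.82

Competitive equilibrium: 103.6 − 0.07q = 72 + 0.069q → q* = 227.3381, p* = 87.6863.
At q = 102: demand price = 103.6 − 0.07·102 = 96.46; supply price = 72 + 0.069·102 = 79.038.
Δq = 227.3381 − 102 = 125.3381; wedge = 96.46 − 79.038 = 17.422.
Deadweight loss = ½ × 125.3381 × 17.422 = $1091.82.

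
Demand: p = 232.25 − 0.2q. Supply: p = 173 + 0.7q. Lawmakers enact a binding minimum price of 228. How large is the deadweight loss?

894.45

Competitive equilibrium: 232.25 − 0.2q = 173 + 0.7q → q* = 65.8333, p* = 219.0833.
At the floor p = 228, quantity demanded = (232.25 − 228)/0.2 = 21.25.
Sellers' marginal cost at q' = 21.25: 173 + 0.7·21.25 = 187.875.
Δq = 65.8333 − 21.25 = 44.5833; wedge = 228 − 187.875 = 40.125.
Deadweight loss = ½ × 44.5833 × 40.125 = 894.45.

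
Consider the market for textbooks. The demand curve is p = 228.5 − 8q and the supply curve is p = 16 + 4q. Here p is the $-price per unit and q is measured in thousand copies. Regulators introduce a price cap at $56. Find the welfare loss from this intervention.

Competitive equilibrium: 228.5 − 8q = 16 + 4q → q* = 17.7083, p* = 86.8333.
At the ceiling p = 56, quantity supplied = (56 − 16)/4 = 10.
Willingness to pay at q' = 10: 228.5 − 8·10 = 148.5.
Δq = 17.7083 − 10 = 7.7083; wedge = 148.5 − 56 = 92.5.
Welfare loss = ½ × 7.7083 × 92.5 = $356.51 thousand.

$356.51 thousand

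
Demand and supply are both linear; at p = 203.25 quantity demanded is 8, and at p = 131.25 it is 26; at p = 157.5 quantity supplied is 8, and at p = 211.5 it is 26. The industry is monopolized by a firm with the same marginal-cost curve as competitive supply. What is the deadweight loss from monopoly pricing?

97.79

Demand slope = (131.25 − 203.25)/(26 − 8) = −4, so p = 235.25 − 4q.
Supply slope = (211.5 − 157.5)/(26 − 8) = 3, so p = 133.5 + 3q.
Competitive equilibrium: 235.25 − 4q = 133.5 + 3q → q* = 14.5357, p* = 177.1071.
Marginal revenue: MR = 235.25 − 8q. Set MR = MC: 235.25 − 8q = 133.5 + 3q → q_m = 9.25.
Price p_m = 235.25 − 4·9.25 = 198.25; MC(q_m) = 133.5 + 3·9.25 = 161.25.
Competitive q* = 14.5357, so Δq = 5.2857; wedge = 198.25 − 161.25 = 37.
The triangle = ½ × 5.2857 × 37 = 97.79.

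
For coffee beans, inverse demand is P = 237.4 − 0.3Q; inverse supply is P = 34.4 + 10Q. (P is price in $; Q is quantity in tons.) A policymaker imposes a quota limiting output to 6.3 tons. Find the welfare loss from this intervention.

Competitive equilibrium: 237.4 − 0.3Q = 34.4 + 10Q → Q* = 19.7087, P* = 231.4874.
At Q = 6.3: demand price = 237.4 − 0.3·6.3 = 235.51; supply price = 34.4 + 10·6.3 = 97.4.
ΔQ = 19.7087 − 6.3 = 13.4087; wedge = 235.51 − 97.4 = 138.11.
Deadweight loss = ½ × 13.4087 × 138.11 = $925.94.

$925.94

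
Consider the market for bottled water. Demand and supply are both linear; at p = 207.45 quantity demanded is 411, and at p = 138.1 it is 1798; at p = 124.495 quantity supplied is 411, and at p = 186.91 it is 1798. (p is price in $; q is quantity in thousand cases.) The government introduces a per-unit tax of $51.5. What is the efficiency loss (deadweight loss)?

$13959.21 thousand

Demand slope = (138.1 − 207.45)/(1798 − 411) = −0.05, so p = 228 − 0.05q.
Supply slope = (186.91 − 124.495)/(1798 − 411) = 0.045, so p = 106 + 0.045q.
Competitive equilibrium: 228 − 0.05q = 106 + 0.045q → q* = 1284.2105, p* = 163.7895.
With the tax, the buyer price exceeds the seller price by 51.5: (228 − 0.05q) − (106 + 0.045q) = 51.5 → q' = 742.1053.
Δq = 1284.2105 − 742.1053 = 542.1052; the wedge equals the tax, 51.5.
DWL = ½ × 542.1052 × 51.5 = $13959.21 thousand.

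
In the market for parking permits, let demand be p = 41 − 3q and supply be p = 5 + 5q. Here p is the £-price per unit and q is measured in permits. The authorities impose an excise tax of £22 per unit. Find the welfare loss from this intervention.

Competitive equilibrium: 41 − 3q = 5 + 5q → q* = 4.5, p* = 27.5.
With the tax, the buyer price exceeds the seller price by 22: (41 − 3q) − (5 + 5q) = 22 → q' = 1.75.
Δq = 4.5 − 1.75 = 2.75; the wedge equals the tax, 22.
The triangle = ½ × 2.75 × 22 = £30.25.

£30.25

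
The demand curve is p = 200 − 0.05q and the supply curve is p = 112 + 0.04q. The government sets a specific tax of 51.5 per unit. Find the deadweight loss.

14734.72

Competitive equilibrium: 200 − 0.05q = 112 + 0.04q → q* = 977.7778, p* = 151.1111.
With the tax, the buyer price exceeds the seller price by 51.5: (200 − 0.05q) − (112 + 0.04q) = 51.5 → q' = 405.5556.
Δq = 977.7778 − 405.5556 = 572.2222; the wedge equals the tax, 51.5.
The triangle = ½ × 572.2222 × 51.5 = 14734.72.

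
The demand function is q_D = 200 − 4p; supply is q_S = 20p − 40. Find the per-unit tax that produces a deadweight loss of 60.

6

In inverse form: demand p = 50 − 0.25q, supply p = 2 + 0.05q.
Competitive equilibrium: 50 − 0.25q = 2 + 0.05q → q* = 160, p* = 10.
A tax t gives Δq = t/0.3 and wedge t, so DWL = t²/0.6.
t²/0.6 = 60 → t² = 36 → t = 6.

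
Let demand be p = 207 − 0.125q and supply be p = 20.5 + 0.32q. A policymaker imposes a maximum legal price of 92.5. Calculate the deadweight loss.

Competitive equilibrium: 207 − 0.125q = 20.5 + 0.32q → q* = 419.1011, p* = 154.6124.
At the ceiling p = 92.5, quantity supplied = (92.5 − 20.5)/0.32 = 225.
Willingness to pay at q' = 225: 207 − 0.125·225 = 178.875.
Δq = 419.1011 − 225 = 194.1011; wedge = 178.875 − 92.5 = 86.375.
Deadweight loss = ½ × 194.1011 × 86.375 = 8382.74.

8382.74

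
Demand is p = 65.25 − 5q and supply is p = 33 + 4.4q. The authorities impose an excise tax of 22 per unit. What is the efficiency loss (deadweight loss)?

Competitive equilibrium: 65.25 − 5q = 33 + 4.4q → q* = 3.43085, p* = 48.09574.
With the tax, the buyer price exceeds the seller price by 22: (65.25 − 5q) − (33 + 4.4q) = 22 → q' = 1.09043.
Δq = 3.43085 − 1.09043 = 2.34042; the wedge equals the tax, 22.
DWL = ½ × 2.34042 × 22 = 25.74.

25.74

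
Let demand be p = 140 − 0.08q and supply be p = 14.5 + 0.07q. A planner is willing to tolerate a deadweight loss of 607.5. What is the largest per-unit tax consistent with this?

Competitive equilibrium: 140 − 0.08q = 14.5 + 0.07q → q* = 836.6667, p* = 73.0667.
A tax t gives Δq = t/0.15 and wedge t, so DWL = t²/0.3.
t²/0.3 = 607.5 → t² = 182.25 → t = 13.5.

13.5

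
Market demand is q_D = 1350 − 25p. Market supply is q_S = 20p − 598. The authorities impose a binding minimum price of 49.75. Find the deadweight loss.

1174.11

In inverse form: demand p = 54 − 0.04q, supply p = 29.9 + 0.05q.
Competitive equilibrium: 54 − 0.04q = 29.9 + 0.05q → q* = 267.7778, p* = 43.2889.
At the floor p = 49.75, quantity demanded = (54 − 49.75)/0.04 = 106.25.
Sellers' marginal cost at q' = 106.25: 29.9 + 0.05·106.25 = 35.2125.
Δq = 267.7778 − 106.25 = 161.5278; wedge = 49.75 − 35.2125 = 14.5375.
The triangle = ½ × 161.5278 × 14.5375 = 1174.11.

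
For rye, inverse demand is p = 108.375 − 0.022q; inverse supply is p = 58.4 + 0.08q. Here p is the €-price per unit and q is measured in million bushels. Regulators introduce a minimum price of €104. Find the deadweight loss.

€4321.32 million

Competitive equilibrium: 108.375 − 0.022q = 58.4 + 0.08q → q* = 489.951, p* = 97.5961.
At the floor p = 104, quantity demanded = (108.375 − 104)/0.022 = 198.8636.
Sellers' marginal cost at q' = 198.8636: 58.4 + 0.08·198.8636 = 74.3091.
Δq = 489.951 − 198.8636 = 291.0874; wedge = 104 − 74.3091 = 29.6909.
DWL = ½ × 291.0874 × 29.6909 = €4321.32 million.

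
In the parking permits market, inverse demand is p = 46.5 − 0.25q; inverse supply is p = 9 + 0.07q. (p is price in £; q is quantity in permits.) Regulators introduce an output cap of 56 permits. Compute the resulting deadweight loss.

£599.03

Competitive equilibrium: 46.5 − 0.25q = 9 + 0.07q → q* = 117.1875, p* = 17.2031.
At q = 56: demand price = 46.5 − 0.25·56 = 32.5; supply price = 9 + 0.07·56 = 12.92.
Δq = 117.1875 − 56 = 61.1875; wedge = 32.5 − 12.92 = 19.58.
DWL = ½ × 61.1875 × 19.58 = £599.03.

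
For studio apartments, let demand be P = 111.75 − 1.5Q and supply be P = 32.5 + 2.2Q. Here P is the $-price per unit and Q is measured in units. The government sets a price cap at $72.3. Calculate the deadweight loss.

Competitive equilibrium: 111.75 − 1.5Q = 32.5 + 2.2Q → Q* = 21.4189, P* = 79.6216.
At the ceiling P = 72.3, quantity supplied = (72.3 − 32.5)/2.2 = 18.0909.
Willingness to pay at Q' = 18.0909: 111.75 − 1.5·18.0909 = 84.6137.
ΔQ = 21.4189 − 18.0909 = 3.328; wedge = 84.6137 − 72.3 = 12.3137.
Welfare loss = ½ × 3.328 × 12.3137 = $20.49.

$20.49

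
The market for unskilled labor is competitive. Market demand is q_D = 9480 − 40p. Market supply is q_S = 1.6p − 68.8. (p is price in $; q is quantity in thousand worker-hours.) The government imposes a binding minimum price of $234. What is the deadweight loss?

In inverse form: demand p = 237 − 0.025q, supply p = 43 + 0.625q.
Competitive equilibrium: 237 − 0.025q = 43 + 0.625q → q* = 298.4615, p* = 229.5385.
At the floor p = 234, quantity demanded = (237 − 234)/0.025 = 120.
Sellers' marginal cost at q' = 120: 43 + 0.625·120 = 118.
Δq = 298.4615 − 120 = 178.4615; wedge = 234 − 118 = 116.
The triangle = ½ × 178.4615 × 116 = $10350.77 thousand.

$10350.77 thousand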